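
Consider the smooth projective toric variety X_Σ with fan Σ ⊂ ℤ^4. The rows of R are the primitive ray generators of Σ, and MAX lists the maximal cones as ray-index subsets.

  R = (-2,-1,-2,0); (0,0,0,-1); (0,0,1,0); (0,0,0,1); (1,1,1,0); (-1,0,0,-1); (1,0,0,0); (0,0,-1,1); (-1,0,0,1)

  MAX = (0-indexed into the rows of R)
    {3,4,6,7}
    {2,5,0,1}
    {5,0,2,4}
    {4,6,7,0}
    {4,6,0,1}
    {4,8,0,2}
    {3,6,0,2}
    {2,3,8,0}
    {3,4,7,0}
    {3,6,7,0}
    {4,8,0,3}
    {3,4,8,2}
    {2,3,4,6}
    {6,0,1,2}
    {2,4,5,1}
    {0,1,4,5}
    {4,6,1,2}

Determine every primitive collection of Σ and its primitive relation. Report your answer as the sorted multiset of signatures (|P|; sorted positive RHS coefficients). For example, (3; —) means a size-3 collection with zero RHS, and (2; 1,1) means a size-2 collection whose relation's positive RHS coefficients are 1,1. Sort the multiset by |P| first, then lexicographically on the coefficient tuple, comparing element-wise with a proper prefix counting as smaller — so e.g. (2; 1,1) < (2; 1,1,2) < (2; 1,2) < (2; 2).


The 14 primitive collections of Σ (r=9, n=4):

  P={1,3}:  v_{1} + v_{3} = 0  so sig = (2; —)
  P={2,7}:  v_{2} + v_{7} = v_{3}  so sig = (2; 1)
  P={5,6}:  v_{5} + v_{6} = v_{1}  so sig = (2; 1)
  P={6,8}:  v_{6} + v_{8} = v_{3}  so sig = (2; 1)
  P={5,7}:  v_{5} + v_{7} = v_{0} + v_{4}  so sig = (2; 1,1)
  P={1,7}:  v_{1} + v_{7} = v_{0} + v_{4} + v_{6}  so sig = (2; 1,1,1)
  P={1,8}:  v_{1} + v_{8} = v_{0} + v_{2} + v_{4}  so sig = (2; 1,1,1)
  P={3,5}:  v_{3} + v_{5} = v_{0} + v_{2} + v_{4}  so sig = (2; 1,1,1)
  P={7,8}:  v_{7} + v_{8} = v_{0} + 2·v_{3} + v_{4}  so sig = (2; 1,1,2)
  P={5,8}:  v_{5} + v_{8} = 2·v_{0} + 2·v_{2} + 2·v_{4}  so sig = (2; 2,2,2)
  P={0,2,4,6}:  v_{0} + v_{2} + v_{4} + v_{6} = 0  so sig = (4; —)
  P={0,1,2,4}:  v_{0} + v_{1} + v_{2} + v_{4} = v_{5}  so sig = (4; 1)
  P={0,2,3,4}:  v_{0} + v_{2} + v_{3} + v_{4} = v_{8}  so sig = (4; 1)
  P={0,3,4,6}:  v_{0} + v_{3} + v_{4} + v_{6} = v_{7}  so sig = (4; 1)

Signatures (|P|; sorted positive RHS coefficients), sorted:
{ (2; —),  (2; 1) ×3,  (2; 1,1),  (2; 1,1,1) ×3,  (2; 1,1,2),  (2; 2,2,2),  (4; —),  (4; 1) ×3 }


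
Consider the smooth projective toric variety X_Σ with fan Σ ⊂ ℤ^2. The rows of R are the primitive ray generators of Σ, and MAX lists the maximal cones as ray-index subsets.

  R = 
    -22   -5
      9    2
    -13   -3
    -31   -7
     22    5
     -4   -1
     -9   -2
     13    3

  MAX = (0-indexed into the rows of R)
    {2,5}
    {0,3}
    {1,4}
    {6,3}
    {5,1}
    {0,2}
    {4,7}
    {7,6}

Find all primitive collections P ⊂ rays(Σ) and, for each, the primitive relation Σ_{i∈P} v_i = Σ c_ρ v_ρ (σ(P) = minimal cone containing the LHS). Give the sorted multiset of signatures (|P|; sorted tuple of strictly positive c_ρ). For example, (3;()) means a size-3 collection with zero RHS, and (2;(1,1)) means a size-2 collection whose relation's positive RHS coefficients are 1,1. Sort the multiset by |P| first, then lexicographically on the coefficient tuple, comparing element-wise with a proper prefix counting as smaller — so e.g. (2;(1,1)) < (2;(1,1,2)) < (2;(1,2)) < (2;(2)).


Δ(Σ) — 8 vertices, 20 min non-faces:

  • {0,4}:  v_{0} + v_{4} = 0  so sig = (2;())
  • {1,6}:  v_{1} + v_{6} = 0  so sig = (2;())
  • {2,7}:  v_{2} + v_{7} = 0  so sig = (2;())
  • {0,1}:  v_{0} + v_{1} = v_{2}  so sig = (2;(1))
  • {0,6}:  v_{0} + v_{6} = v_{3}  so sig = (2;(1))
  • {0,7}:  v_{0} + v_{7} = v_{6}  so sig = (2;(1))
  • {1,2}:  v_{1} + v_{2} = v_{5}  so sig = (2;(1))
  • {1,3}:  v_{1} + v_{3} = v_{0}  so sig = (2;(1))
  • {1,7}:  v_{1} + v_{7} = v_{4}  so sig = (2;(1))
  • {2,4}:  v_{2} + v_{4} = v_{1}  so sig = (2;(1))
  • {2,6}:  v_{2} + v_{6} = v_{0}  so sig = (2;(1))
  • {3,4}:  v_{3} + v_{4} = v_{6}  so sig = (2;(1))
  • {4,6}:  v_{4} + v_{6} = v_{7}  so sig = (2;(1))
  • {5,6}:  v_{5} + v_{6} = v_{2}  so sig = (2;(1))
  • {5,7}:  v_{5} + v_{7} = v_{1}  so sig = (2;(1))
  • {3,5}:  v_{3} + v_{5} = v_{0} + v_{2}  so sig = (2;(1,1))
  • {0,5}:  v_{0} + v_{5} = 2·v_{2}  so sig = (2;(2))
  • {2,3}:  v_{2} + v_{3} = 2·v_{0}  so sig = (2;(2))
  • {3,7}:  v_{3} + v_{7} = 2·v_{6}  so sig = (2;(2))
  • {4,5}:  v_{4} + v_{5} = 2·v_{1}  so sig = (2;(2))

Sorted signature multiset PRS(X):
[(2;()), (2;()), (2;()), (2;(1)), (2;(1)), (2;(1)), (2;(1)), (2;(1)), (2;(1)), (2;(1)), (2;(1)), (2;(1)), (2;(1)), (2;(1)), (2;(1)), (2;(1,1)), (2;(2)), (2;(2)), (2;(2)), (2;(2))]


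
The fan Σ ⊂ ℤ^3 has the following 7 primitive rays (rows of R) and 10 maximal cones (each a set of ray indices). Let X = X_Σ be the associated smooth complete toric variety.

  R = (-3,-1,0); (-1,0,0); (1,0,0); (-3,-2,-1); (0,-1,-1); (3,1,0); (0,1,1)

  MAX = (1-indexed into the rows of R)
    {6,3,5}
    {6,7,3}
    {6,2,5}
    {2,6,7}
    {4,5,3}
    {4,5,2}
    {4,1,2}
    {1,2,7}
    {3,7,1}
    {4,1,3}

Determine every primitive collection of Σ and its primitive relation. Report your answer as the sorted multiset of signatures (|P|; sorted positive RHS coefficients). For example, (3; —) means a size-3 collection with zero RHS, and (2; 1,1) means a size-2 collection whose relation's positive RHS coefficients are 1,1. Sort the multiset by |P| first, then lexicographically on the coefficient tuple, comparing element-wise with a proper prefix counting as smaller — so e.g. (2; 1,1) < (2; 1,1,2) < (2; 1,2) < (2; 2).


The 6 primitive collections of Σ (r=7, n=3):

  • {1,6}:  v_{1} + v_{6} = 0  ⟹  sig = (2; —)
  • {2,3}:  v_{2} + v_{3} = 0  ⟹  sig = (2; —)
  • {5,7}:  v_{5} + v_{7} = 0  ⟹  sig = (2; —)
  • {1,5}:  v_{1} + v_{5} = v_{4}  ⟹  sig = (2; 1)
  • {4,6}:  v_{4} + v_{6} = v_{5}  ⟹  sig = (2; 1)
  • {4,7}:  v_{4} + v_{7} = v_{1}  ⟹  sig = (2; 1)

Signatures (|P|; sorted positive RHS coefficients), sorted:
{ (2; —) ×3,  (2; 1) ×3 }


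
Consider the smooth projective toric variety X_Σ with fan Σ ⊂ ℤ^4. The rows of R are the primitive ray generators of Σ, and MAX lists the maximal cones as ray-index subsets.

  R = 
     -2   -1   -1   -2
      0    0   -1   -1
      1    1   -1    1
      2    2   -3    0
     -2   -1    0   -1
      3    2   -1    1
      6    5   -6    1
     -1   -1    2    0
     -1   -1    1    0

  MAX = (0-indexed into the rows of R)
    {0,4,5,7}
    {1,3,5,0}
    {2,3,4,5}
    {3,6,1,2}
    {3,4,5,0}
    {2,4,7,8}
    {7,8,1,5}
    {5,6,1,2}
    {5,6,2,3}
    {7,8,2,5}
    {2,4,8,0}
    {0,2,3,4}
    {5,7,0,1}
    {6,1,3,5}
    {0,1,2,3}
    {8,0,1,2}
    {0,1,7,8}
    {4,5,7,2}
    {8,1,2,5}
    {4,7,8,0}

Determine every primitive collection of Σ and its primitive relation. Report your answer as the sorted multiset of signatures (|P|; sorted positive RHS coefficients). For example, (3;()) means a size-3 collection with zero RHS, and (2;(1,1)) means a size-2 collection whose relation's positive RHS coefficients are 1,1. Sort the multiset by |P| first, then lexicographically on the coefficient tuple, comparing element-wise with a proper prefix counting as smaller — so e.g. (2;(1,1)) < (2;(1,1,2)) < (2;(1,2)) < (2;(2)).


The 13 primitive collections of Σ (r=9, n=4):

  P = {1,4}:  v_{1} + v_{4} = v_{0}  so sig = (2;(1))
  P = {3,7}:  v_{3} + v_{7} = v_{4} + v_{5}  so sig = (2;(1,1))
  P = {3,8}:  v_{3} + v_{8} = v_{1} + v_{2}  so sig = (2;(1,1))
  P = {6,7}:  v_{6} + v_{7} = v_{3} + v_{5}  so sig = (2;(1,1))
  P = {0,6}:  v_{0} + v_{6} = v_{1} + 2·v_{3}  so sig = (2;(1,2))
  P = {6,8}:  v_{6} + v_{8} = 2·v_{1} + 2·v_{2} + v_{5}  so sig = (2;(1,2,2))
  P = {4,6}:  v_{4} + v_{6} = 2·v_{3}  so sig = (2;(2))
  P = {1,2,7}:  v_{1} + v_{2} + v_{7} = 0  so sig = (3;())
  P = {4,5,8}:  v_{4} + v_{5} + v_{8} = 0  so sig = (3;())
  P = {0,2,5}:  v_{0} + v_{2} + v_{5} = v_{3}  so sig = (3;(1))
  P = {0,2,7}:  v_{0} + v_{2} + v_{7} = v_{4}  so sig = (3;(1))
  P = {0,5,8}:  v_{0} + v_{5} + v_{8} = v_{1}  so sig = (3;(1))
  P = {1,2,3,5}:  v_{1} + v_{2} + v_{3} + v_{5} = v_{6}  so sig = (4;(1))

Signatures (|P|; sorted positive RHS coefficients), sorted:
[(2;(1)), (2;(1,1)), (2;(1,1)), (2;(1,1)), (2;(1,2)), (2;(1,2,2)), (2;(2)), (3;()), (3;()), (3;(1)), (3;(1)), (3;(1)), (4;(1))]


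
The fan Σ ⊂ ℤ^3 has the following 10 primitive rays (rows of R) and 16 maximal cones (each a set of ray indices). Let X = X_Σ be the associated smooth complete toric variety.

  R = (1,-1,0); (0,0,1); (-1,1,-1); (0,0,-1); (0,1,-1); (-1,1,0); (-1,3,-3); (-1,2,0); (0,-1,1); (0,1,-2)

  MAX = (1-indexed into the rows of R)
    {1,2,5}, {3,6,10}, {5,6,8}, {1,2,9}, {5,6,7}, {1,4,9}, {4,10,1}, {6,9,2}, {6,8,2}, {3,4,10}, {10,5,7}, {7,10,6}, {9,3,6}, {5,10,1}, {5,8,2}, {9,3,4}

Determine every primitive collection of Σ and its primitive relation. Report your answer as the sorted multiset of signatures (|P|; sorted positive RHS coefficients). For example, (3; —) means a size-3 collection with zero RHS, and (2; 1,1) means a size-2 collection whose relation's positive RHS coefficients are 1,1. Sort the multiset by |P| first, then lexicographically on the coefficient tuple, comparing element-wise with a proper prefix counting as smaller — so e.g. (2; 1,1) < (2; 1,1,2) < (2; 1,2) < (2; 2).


The 23 primitive collections of Σ (r=10, n=3):

  • {1,6}:  v_{1} + v_{6} = 0  ⇒ sig = (2; —)
  • {2,4}:  v_{2} + v_{4} = 0  ⇒ sig = (2; —)
  • {5,9}:  v_{5} + v_{9} = 0  ⇒ sig = (2; —)
  • {1,3}:  v_{1} + v_{3} = v_{4}  ⇒ sig = (2; 1)
  • {2,3}:  v_{2} + v_{3} = v_{6}  ⇒ sig = (2; 1)
  • {2,10}:  v_{2} + v_{10} = v_{5}  ⇒ sig = (2; 1)
  • {4,5}:  v_{4} + v_{5} = v_{10}  ⇒ sig = (2; 1)
  • {4,6}:  v_{4} + v_{6} = v_{3}  ⇒ sig = (2; 1)
  • {9,10}:  v_{9} + v_{10} = v_{4}  ⇒ sig = (2; 1)
  • {1,7}:  v_{1} + v_{7} = v_{5} + v_{10}  ⇒ sig = (2; 1,1)
  • {1,8}:  v_{1} + v_{8} = v_{2} + v_{5}  ⇒ sig = (2; 1,1)
  • {3,5}:  v_{3} + v_{5} = v_{6} + v_{10}  ⇒ sig = (2; 1,1)
  • {4,8}:  v_{4} + v_{8} = v_{5} + v_{6}  ⇒ sig = (2; 1,1)
  • {7,9}:  v_{7} + v_{9} = v_{6} + v_{10}  ⇒ sig = (2; 1,1)
  • {8,9}:  v_{8} + v_{9} = v_{2} + v_{6}  ⇒ sig = (2; 1,1)
  • {2,7}:  v_{2} + v_{7} = 2·v_{5} + v_{6}  ⇒ sig = (2; 1,2)
  • {3,8}:  v_{3} + v_{8} = v_{5} + 2·v_{6}  ⇒ sig = (2; 1,2)
  • {4,7}:  v_{4} + v_{7} = v_{6} + 2·v_{10}  ⇒ sig = (2; 1,2)
  • {8,10}:  v_{8} + v_{10} = 2·v_{5} + v_{6}  ⇒ sig = (2; 1,2)
  • {3,7}:  v_{3} + v_{7} = 2·v_{6} + 2·v_{10}  ⇒ sig = (2; 2,2)
  • {7,8}:  v_{7} + v_{8} = 3·v_{5} + 2·v_{6}  ⇒ sig = (2; 2,3)
  • {2,5,6}:  v_{2} + v_{5} + v_{6} = v_{8}  ⇒ sig = (3; 1)
  • {5,6,10}:  v_{5} + v_{6} + v_{10} = v_{7}  ⇒ sig = (3; 1)

Hence PRS(X_Σ) =
    (2; —)
    (2; —)
    (2; —)
    (2; 1)
    (2; 1)
    (2; 1)
    (2; 1)
    (2; 1)
    (2; 1)
    (2; 1,1)
    (2; 1,1)
    (2; 1,1)
    (2; 1,1)
    (2; 1,1)
    (2; 1,1)
    (2; 1,2)
    (2; 1,2)
    (2; 1,2)
    (2; 1,2)
    (2; 2,2)
    (2; 2,3)
    (3; 1)
    (3; 1)


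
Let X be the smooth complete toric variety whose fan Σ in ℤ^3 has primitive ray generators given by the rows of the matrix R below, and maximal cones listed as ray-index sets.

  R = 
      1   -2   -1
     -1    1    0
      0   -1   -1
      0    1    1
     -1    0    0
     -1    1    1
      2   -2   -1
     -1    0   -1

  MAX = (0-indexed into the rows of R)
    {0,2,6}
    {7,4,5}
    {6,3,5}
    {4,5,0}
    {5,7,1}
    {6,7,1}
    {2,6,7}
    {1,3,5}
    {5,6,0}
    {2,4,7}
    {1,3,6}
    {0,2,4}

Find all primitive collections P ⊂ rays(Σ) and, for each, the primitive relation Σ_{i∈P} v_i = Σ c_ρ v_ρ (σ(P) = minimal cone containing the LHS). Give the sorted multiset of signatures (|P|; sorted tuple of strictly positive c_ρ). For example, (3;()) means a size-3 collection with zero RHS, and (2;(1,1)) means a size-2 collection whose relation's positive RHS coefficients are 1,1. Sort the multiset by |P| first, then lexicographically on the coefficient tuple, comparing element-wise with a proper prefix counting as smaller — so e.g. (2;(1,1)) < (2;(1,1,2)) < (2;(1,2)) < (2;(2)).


Σ has 12 primitive collections:

  P = {2,3}:  v_{2} + v_{3} = 0 — sig = (2;())
  P = {0,1}:  v_{0} + v_{1} = v_{2} — sig = (2;(1))
  P = {1,2}:  v_{1} + v_{2} = v_{7} — sig = (2;(1))
  P = {2,5}:  v_{2} + v_{5} = v_{4} — sig = (2;(1))
  P = {3,4}:  v_{3} + v_{4} = v_{5} — sig = (2;(1))
  P = {3,7}:  v_{3} + v_{7} = v_{1} — sig = (2;(1))
  P = {4,6}:  v_{4} + v_{6} = v_{0} — sig = (2;(1))
  P = {0,3}:  v_{0} + v_{3} = v_{5} + v_{6} — sig = (2;(1,1))
  P = {1,4}:  v_{1} + v_{4} = v_{5} + v_{7} — sig = (2;(1,1))
  P = {0,7}:  v_{0} + v_{7} = 2·v_{2} — sig = (2;(2))
  P = {1,5,6}:  v_{1} + v_{5} + v_{6} = 0 — sig = (3;())
  P = {5,6,7}:  v_{5} + v_{6} + v_{7} = v_{2} — sig = (3;(1))

Hence PRS(X_Σ) =
    |P|=2: 10 collections, coeffs (), (1), (1), (1), (1), (1), (1), (1,1), (1,1), (2)
    |P|=3: 2 collections, coeffs (), (1)


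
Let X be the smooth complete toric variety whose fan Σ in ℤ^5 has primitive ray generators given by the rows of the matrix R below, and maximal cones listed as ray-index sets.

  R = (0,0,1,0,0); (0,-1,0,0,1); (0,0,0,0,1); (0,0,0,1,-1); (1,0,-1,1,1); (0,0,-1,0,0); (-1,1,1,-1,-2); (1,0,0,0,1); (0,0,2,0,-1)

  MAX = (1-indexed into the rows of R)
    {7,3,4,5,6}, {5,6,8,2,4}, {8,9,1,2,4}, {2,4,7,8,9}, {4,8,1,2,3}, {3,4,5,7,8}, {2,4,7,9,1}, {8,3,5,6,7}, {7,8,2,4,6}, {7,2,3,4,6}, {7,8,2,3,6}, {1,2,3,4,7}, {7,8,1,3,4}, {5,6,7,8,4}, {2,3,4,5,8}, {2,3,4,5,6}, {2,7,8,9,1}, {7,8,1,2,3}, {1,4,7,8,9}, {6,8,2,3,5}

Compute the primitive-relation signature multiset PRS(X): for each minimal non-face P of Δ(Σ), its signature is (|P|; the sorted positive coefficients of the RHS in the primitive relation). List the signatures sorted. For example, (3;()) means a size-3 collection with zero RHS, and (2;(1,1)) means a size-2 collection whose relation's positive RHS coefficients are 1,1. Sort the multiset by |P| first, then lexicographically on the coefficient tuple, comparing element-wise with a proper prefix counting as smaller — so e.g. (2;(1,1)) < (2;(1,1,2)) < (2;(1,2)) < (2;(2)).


|primitive collections| = 9. Relations:

  {1,6}:  v_{1} + v_{6} = 0  so sig = (2;())
  {1,5}:  v_{1} + v_{5} = v_{3} + v_{4} + v_{8}  so sig = (2;(1,1,1))
  {5,9}:  v_{5} + v_{9} = v_{1} + v_{4} + v_{8}  so sig = (2;(1,1,1))
  {6,9}:  v_{6} + v_{9} = v_{2} + v_{4} + v_{7} + v_{8}  so sig = (2;(1,1,1,1))
  {3,9}:  v_{3} + v_{9} = 2·v_{1}  so sig = (2;(2))
  {2,5,7}:  v_{2} + v_{5} + v_{7} = 0  so sig = (3;())
  {3,4,6,8}:  v_{3} + v_{4} + v_{6} + v_{8} = v_{5}  so sig = (4;(1))
  {1,2,4,7,8}:  v_{1} + v_{2} + v_{4} + v_{7} + v_{8} = v_{9}  so sig = (5;(1))
  {2,3,4,7,8}:  v_{2} + v_{3} + v_{4} + v_{7} + v_{8} = v_{1}  so sig = (5;(1))

Sorted signature multiset PRS(X):
    |P|=2: 5 collections, coeffs (), (1,1,1), (1,1,1), (1,1,1,1), (2)
    |P|=3: 1 collection, coeffs ()
    |P|=4: 1 collection, coeffs (1)
    |P|=5: 2 collections, coeffs (1), (1)


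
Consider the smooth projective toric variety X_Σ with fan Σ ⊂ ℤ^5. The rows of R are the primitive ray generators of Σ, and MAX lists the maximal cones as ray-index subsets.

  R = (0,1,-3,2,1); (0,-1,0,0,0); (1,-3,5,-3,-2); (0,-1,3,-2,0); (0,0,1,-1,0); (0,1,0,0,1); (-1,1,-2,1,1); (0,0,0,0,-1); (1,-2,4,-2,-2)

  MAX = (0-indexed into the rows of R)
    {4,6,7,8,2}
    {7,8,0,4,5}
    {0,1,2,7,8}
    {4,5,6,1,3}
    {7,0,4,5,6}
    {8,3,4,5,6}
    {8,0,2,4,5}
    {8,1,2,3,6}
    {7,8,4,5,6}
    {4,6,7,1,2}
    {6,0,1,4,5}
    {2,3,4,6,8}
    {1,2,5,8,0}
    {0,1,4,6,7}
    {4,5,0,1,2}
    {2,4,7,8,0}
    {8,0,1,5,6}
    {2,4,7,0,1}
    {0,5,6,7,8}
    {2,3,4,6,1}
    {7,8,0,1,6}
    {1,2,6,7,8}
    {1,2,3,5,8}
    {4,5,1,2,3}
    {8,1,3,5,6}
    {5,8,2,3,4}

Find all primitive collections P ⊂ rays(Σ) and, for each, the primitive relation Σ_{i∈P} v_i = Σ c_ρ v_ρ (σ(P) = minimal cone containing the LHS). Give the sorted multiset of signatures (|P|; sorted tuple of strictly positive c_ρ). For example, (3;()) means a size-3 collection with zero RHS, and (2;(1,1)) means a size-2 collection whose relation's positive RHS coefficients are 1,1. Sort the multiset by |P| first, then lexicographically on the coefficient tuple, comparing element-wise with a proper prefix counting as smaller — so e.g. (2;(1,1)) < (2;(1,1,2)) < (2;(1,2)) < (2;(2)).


|primitive collections| = 8. Relations:

  P={0,3}:  v_{0} + v_{3} = v_{1} + v_{5}  ⟹  sig = (2;(1,1))
  P={3,7}:  v_{3} + v_{7} = v_{4} + v_{6} + v_{8}  ⟹  sig = (2;(1,1,1))
  P={1,5,7}:  v_{1} + v_{5} + v_{7} = 0  ⟹  sig = (3;())
  P={0,2,6}:  v_{0} + v_{2} + v_{6} = v_{1}  ⟹  sig = (3;(1))
  P={1,4,8}:  v_{1} + v_{4} + v_{8} = v_{2}  ⟹  sig = (3;(1))
  P={2,5,6}:  v_{2} + v_{5} + v_{6} = v_{3}  ⟹  sig = (3;(1))
  P={2,5,7}:  v_{2} + v_{5} + v_{7} = v_{4} + v_{8}  ⟹  sig = (3;(1,1))
  P={0,4,6,8}:  v_{0} + v_{4} + v_{6} + v_{8} = 0  ⟹  sig = (4;())

so the primitive-relation signature multiset is
[(2;(1,1)), (2;(1,1,1)), (3;()), (3;(1)), (3;(1)), (3;(1)), (3;(1,1)), (4;())]


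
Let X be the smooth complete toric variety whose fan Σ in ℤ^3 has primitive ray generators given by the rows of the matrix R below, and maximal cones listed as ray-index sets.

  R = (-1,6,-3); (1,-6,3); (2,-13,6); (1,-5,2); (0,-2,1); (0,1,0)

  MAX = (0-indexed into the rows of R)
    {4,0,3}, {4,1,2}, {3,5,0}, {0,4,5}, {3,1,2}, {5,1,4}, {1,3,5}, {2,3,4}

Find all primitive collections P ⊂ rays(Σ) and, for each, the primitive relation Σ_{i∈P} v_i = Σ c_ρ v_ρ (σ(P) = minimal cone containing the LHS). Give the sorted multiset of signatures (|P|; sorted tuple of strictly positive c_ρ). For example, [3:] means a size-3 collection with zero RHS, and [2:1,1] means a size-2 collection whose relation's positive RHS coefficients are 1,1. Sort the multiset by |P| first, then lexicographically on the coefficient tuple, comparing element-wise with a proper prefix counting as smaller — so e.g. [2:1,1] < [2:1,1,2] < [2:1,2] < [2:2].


|primitive collections| = 5. Relations:

  {0,1}:  v_{0} + v_{1} = 0  →  sig = [2:]
  {0,2}:  v_{0} + v_{2} = v_{3} + v_{4}  →  sig = [2:1,1]
  {2,5}:  v_{2} + v_{5} = 2·v_{1}  →  sig = [2:2]
  {1,3,4}:  v_{1} + v_{3} + v_{4} = v_{2}  →  sig = [3:1]
  {3,4,5}:  v_{3} + v_{4} + v_{5} = v_{1}  →  sig = [3:1]

Hence PRS(X_Σ) =
    |P|=2: 3 collections, coeffs (), (1,1), (2)
    |P|=3: 2 collections, coeffs (1), (1)


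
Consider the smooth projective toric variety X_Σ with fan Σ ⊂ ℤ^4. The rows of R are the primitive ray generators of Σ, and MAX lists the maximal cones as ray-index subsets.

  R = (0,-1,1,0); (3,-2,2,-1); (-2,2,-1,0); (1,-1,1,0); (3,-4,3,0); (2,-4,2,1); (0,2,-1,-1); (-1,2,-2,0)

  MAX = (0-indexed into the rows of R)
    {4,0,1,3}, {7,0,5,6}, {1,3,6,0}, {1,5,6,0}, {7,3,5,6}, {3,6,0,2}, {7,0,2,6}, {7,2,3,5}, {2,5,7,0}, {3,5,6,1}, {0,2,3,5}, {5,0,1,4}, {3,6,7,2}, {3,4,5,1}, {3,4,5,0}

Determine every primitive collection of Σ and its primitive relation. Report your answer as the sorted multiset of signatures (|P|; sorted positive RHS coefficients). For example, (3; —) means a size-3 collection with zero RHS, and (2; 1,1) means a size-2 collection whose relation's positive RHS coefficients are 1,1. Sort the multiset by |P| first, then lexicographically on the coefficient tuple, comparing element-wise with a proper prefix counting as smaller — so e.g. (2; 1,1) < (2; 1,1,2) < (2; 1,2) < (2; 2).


Primitive collections (9):

  P = {4,6}:  v_{4} + v_{6} = v_{1} — sig = (2; 1)
  P = {2,4}:  v_{2} + v_{4} = v_{0} + v_{3} — sig = (2; 1,1)
  P = {4,7}:  v_{4} + v_{7} = v_{5} + v_{6} — sig = (2; 1,1)
  P = {1,2}:  v_{1} + v_{2} = v_{0} + v_{3} + v_{6} — sig = (2; 1,1,1)
  P = {1,7}:  v_{1} + v_{7} = v_{5} + 2·v_{6} — sig = (2; 1,2)
  P = {0,3,7}:  v_{0} + v_{3} + v_{7} = 0 — sig = (3; —)
  P = {2,5,6}:  v_{2} + v_{5} + v_{6} = 0 — sig = (3; —)
  P = {0,3,5,6}:  v_{0} + v_{3} + v_{5} + v_{6} = v_{4} — sig = (4; 1)
  P = {0,1,3,5}:  v_{0} + v_{1} + v_{3} + v_{5} = 2·v_{4} — sig = (4; 2)

Hence PRS(X_Σ) =
{ (2; 1),  (2; 1,1) ×2,  (2; 1,1,1),  (2; 1,2),  (3; —) ×2,  (4; 1),  (4; 2) }


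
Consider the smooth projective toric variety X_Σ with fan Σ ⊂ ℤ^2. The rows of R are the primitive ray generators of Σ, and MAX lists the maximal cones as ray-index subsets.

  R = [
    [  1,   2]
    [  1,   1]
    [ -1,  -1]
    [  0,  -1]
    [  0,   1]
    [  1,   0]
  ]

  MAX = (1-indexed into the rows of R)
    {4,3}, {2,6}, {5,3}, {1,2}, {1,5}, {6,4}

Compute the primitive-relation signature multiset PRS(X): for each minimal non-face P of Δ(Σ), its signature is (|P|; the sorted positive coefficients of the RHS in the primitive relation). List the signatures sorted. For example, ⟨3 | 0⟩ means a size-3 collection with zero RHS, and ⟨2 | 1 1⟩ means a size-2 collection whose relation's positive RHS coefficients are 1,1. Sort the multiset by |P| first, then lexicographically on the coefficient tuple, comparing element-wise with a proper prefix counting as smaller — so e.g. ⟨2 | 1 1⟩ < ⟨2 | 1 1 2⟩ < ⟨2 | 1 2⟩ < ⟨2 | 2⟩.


Σ has 9 primitive collections:

  {2,3}:  v_{2} + v_{3} = 0  ⇒ sig = ⟨2 | 0⟩
  {4,5}:  v_{4} + v_{5} = 0  ⇒ sig = ⟨2 | 0⟩
  {1,3}:  v_{1} + v_{3} = v_{5}  ⇒ sig = ⟨2 | 1⟩
  {1,4}:  v_{1} + v_{4} = v_{2}  ⇒ sig = ⟨2 | 1⟩
  {2,4}:  v_{2} + v_{4} = v_{6}  ⇒ sig = ⟨2 | 1⟩
  {2,5}:  v_{2} + v_{5} = v_{1}  ⇒ sig = ⟨2 | 1⟩
  {3,6}:  v_{3} + v_{6} = v_{4}  ⇒ sig = ⟨2 | 1⟩
  {5,6}:  v_{5} + v_{6} = v_{2}  ⇒ sig = ⟨2 | 1⟩
  {1,6}:  v_{1} + v_{6} = 2·v_{2}  ⇒ sig = ⟨2 | 2⟩

so the primitive-relation signature multiset is
{ ⟨2 | 0⟩ ×2,  ⟨2 | 1⟩ ×6,  ⟨2 | 2⟩ }


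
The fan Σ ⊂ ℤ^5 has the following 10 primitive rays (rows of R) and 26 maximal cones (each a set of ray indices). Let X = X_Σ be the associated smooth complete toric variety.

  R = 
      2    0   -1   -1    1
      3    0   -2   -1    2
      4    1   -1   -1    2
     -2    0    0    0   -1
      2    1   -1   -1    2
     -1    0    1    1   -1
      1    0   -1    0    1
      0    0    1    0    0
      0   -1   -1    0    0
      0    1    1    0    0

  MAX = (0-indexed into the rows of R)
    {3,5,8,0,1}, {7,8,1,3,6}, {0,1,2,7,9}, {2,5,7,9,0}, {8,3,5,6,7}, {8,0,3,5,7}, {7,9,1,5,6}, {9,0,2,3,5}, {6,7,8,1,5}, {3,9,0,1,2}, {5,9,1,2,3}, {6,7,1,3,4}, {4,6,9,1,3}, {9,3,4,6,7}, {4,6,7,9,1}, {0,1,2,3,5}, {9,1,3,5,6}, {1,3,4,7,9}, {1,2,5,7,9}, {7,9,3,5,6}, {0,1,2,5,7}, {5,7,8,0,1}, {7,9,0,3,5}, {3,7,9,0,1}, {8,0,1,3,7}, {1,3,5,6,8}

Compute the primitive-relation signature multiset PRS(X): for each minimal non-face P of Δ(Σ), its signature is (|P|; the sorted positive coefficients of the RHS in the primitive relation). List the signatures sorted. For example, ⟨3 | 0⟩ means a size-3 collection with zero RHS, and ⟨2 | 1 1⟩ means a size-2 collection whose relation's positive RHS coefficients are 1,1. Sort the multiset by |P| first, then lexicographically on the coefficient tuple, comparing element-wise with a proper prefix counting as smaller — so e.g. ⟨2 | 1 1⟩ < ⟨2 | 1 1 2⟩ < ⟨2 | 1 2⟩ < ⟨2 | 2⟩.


|primitive collections| = 12. Relations:

  • {8,9}:  v_{8} + v_{9} = 0 — sig = ⟨2 | 0⟩
  • {0,6}:  v_{0} + v_{6} = v_{1} — sig = ⟨2 | 1⟩
  • {4,5}:  v_{4} + v_{5} = v_{6} + v_{9} — sig = ⟨2 | 1 1⟩
  • {2,8}:  v_{2} + v_{8} = v_{0} + v_{1} + v_{5} — sig = ⟨2 | 1 1 1⟩
  • {4,8}:  v_{4} + v_{8} = v_{1} + v_{3} + v_{6} + v_{7} — sig = ⟨2 | 1 1 1 1⟩
  • {0,4}:  v_{0} + v_{4} = 2·v_{1} + v_{3} + v_{7} + v_{9} — sig = ⟨2 | 1 1 1 2⟩
  • {2,6}:  v_{2} + v_{6} = 2·v_{1} + v_{5} + v_{9} — sig = ⟨2 | 1 1 2⟩
  • {2,4}:  v_{2} + v_{4} = 2·v_{1} + 2·v_{9} — sig = ⟨2 | 2 2⟩
  • {2,3,7}:  v_{2} + v_{3} + v_{7} = v_{0} + v_{9} — sig = ⟨3 | 1 1⟩
  • {1,3,5,7}:  v_{1} + v_{3} + v_{5} + v_{7} = 0 — sig = ⟨4 | 0⟩
  • {0,1,5,9}:  v_{0} + v_{1} + v_{5} + v_{9} = v_{2} — sig = ⟨4 | 1⟩
  • {1,3,6,7,9}:  v_{1} + v_{3} + v_{6} + v_{7} + v_{9} = v_{4} — sig = ⟨5 | 1⟩

Sorted signature multiset PRS(X):
    ⟨2 | 0⟩
    ⟨2 | 1⟩
    ⟨2 | 1 1⟩
    ⟨2 | 1 1 1⟩
    ⟨2 | 1 1 1 1⟩
    ⟨2 | 1 1 1 2⟩
    ⟨2 | 1 1 2⟩
    ⟨2 | 2 2⟩
    ⟨3 | 1 1⟩
    ⟨4 | 0⟩
    ⟨4 | 1⟩
    ⟨5 | 1⟩


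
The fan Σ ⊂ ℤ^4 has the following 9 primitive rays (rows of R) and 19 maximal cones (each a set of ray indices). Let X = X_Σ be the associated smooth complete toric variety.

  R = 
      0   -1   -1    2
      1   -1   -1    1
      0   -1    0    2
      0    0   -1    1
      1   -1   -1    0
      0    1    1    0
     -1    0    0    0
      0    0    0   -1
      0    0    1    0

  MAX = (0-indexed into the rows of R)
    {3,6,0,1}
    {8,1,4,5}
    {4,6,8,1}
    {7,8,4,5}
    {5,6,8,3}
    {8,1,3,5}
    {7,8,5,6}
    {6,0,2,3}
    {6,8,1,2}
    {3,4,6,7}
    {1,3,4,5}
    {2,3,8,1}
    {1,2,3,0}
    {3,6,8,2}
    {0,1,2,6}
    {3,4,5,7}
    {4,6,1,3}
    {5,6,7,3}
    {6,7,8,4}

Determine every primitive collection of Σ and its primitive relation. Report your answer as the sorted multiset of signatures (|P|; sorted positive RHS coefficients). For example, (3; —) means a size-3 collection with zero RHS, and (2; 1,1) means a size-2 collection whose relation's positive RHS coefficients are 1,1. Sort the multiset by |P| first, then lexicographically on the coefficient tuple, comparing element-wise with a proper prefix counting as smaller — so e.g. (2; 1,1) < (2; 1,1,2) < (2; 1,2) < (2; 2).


14 collections generate NE(X_Σ); each relation:

  • {0,8}:  v_{0} + v_{8} = v_{2}  →  sig = (2; 1)
  • {1,7}:  v_{1} + v_{7} = v_{4}  →  sig = (2; 1)
  • {0,7}:  v_{0} + v_{7} = v_{1} + v_{6}  →  sig = (2; 1,1)
  • {2,7}:  v_{2} + v_{7} = v_{1} + v_{6} + v_{8}  →  sig = (2; 1,1,1)
  • {2,4}:  v_{2} + v_{4} = 2·v_{1} + v_{6} + v_{8}  →  sig = (2; 1,1,2)
  • {0,4}:  v_{0} + v_{4} = 2·v_{1} + v_{6}  →  sig = (2; 1,2)
  • {0,5}:  v_{0} + v_{5} = 2·v_{3} + 2·v_{8}  →  sig = (2; 2,2)
  • {2,5}:  v_{2} + v_{5} = 2·v_{3} + 3·v_{8}  →  sig = (2; 2,3)
  • {3,7,8}:  v_{3} + v_{7} + v_{8} = 0  →  sig = (3; —)
  • {4,5,6}:  v_{4} + v_{5} + v_{6} = 0  →  sig = (3; —)
  • {3,4,8}:  v_{3} + v_{4} + v_{8} = v_{1}  →  sig = (3; 1)
  • {1,5,6}:  v_{1} + v_{5} + v_{6} = v_{3} + v_{8}  →  sig = (3; 1,1)
  • {1,3,6,8}:  v_{1} + v_{3} + v_{6} + v_{8} = v_{0}  →  sig = (4; 1)
  • {1,2,3,6}:  v_{1} + v_{2} + v_{3} + v_{6} = 2·v_{0}  →  sig = (4; 2)

Signatures (|P|; sorted positive RHS coefficients), sorted:
    (2; 1)
    (2; 1)
    (2; 1,1)
    (2; 1,1,1)
    (2; 1,1,2)
    (2; 1,2)
    (2; 2,2)
    (2; 2,3)
    (3; —)
    (3; —)
    (3; 1)
    (3; 1,1)
    (4; 1)
    (4; 2)


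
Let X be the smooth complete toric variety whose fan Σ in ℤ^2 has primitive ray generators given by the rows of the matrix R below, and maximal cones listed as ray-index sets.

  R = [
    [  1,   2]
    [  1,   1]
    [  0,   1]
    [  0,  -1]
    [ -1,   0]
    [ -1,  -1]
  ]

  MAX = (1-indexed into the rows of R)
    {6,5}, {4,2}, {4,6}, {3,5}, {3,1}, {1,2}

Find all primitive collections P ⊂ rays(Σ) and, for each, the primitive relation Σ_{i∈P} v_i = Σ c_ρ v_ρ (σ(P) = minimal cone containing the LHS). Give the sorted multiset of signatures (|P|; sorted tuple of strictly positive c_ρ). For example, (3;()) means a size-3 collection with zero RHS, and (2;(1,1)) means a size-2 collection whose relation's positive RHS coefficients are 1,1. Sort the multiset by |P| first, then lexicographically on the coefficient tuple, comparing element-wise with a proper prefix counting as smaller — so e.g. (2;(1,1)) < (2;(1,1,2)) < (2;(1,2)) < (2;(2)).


9 minimal non-faces of Δ(Σ) (on 6 rays):

  {2,6}:  v_{2} + v_{6} = 0  ⟹  sig = (2;())
  {3,4}:  v_{3} + v_{4} = 0  ⟹  sig = (2;())
  {1,4}:  v_{1} + v_{4} = v_{2}  ⟹  sig = (2;(1))
  {1,6}:  v_{1} + v_{6} = v_{3}  ⟹  sig = (2;(1))
  {2,3}:  v_{2} + v_{3} = v_{1}  ⟹  sig = (2;(1))
  {2,5}:  v_{2} + v_{5} = v_{3}  ⟹  sig = (2;(1))
  {3,6}:  v_{3} + v_{6} = v_{5}  ⟹  sig = (2;(1))
  {4,5}:  v_{4} + v_{5} = v_{6}  ⟹  sig = (2;(1))
  {1,5}:  v_{1} + v_{5} = 2·v_{3}  ⟹  sig = (2;(2))

Hence PRS(X_Σ) =
    |P|=2: 9 collections, coeffs (), (), (1), (1), (1), (1), (1), (1), (2)


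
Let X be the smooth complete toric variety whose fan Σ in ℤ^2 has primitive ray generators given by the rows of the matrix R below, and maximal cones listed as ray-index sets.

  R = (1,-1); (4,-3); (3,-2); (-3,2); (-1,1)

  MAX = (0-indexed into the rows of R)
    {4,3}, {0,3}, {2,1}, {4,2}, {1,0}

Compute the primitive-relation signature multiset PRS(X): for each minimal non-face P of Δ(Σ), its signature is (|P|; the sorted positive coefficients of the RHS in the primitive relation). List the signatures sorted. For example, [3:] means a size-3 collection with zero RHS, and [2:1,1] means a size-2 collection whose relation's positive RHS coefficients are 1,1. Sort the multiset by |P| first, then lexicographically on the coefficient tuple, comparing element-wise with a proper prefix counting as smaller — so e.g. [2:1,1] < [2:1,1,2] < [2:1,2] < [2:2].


Σ has 5 primitive collections:

  P = {0,4}:  v_{0} + v_{4} = 0  ⟹  sig = [2:]
  P = {2,3}:  v_{2} + v_{3} = 0  ⟹  sig = [2:]
  P = {0,2}:  v_{0} + v_{2} = v_{1}  ⟹  sig = [2:1]
  P = {1,3}:  v_{1} + v_{3} = v_{0}  ⟹  sig = [2:1]
  P = {1,4}:  v_{1} + v_{4} = v_{2}  ⟹  sig = [2:1]

so the primitive-relation signature multiset is
{ [2:] ×2,  [2:1] ×3 }


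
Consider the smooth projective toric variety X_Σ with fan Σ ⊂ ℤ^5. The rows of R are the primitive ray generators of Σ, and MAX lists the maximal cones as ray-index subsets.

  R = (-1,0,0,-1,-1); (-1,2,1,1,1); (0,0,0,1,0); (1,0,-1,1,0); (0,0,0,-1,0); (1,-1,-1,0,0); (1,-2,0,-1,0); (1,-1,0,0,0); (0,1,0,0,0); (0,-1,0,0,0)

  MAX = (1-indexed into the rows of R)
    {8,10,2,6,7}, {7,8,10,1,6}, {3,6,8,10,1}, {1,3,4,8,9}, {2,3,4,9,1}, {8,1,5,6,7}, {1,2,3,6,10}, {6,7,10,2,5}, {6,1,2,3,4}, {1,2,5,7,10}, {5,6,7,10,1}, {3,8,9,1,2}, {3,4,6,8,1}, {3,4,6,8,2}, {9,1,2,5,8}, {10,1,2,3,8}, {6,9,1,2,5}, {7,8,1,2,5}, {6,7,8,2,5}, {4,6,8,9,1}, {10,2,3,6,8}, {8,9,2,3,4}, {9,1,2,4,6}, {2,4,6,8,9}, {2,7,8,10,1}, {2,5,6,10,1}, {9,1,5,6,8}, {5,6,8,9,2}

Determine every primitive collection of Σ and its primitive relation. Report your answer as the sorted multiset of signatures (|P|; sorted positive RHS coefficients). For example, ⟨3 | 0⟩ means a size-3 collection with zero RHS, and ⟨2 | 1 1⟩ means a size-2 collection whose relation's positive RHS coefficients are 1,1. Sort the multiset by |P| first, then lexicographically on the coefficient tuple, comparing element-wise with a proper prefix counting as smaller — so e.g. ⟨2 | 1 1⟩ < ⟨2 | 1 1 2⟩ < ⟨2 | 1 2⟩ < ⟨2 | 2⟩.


Minimal non-faces — 12 found among 10 rays, 28 max cones:

  {3,5}:  v_{3} + v_{5} = 0  ⇒ sig = ⟨2 | 0⟩
  {9,10}:  v_{9} + v_{10} = 0  ⇒ sig = ⟨2 | 0⟩
  {3,7}:  v_{3} + v_{7} = v_{8} + v_{10}  ⇒ sig = ⟨2 | 1 1⟩
  {4,5}:  v_{4} + v_{5} = v_{6} + v_{9}  ⇒ sig = ⟨2 | 1 1⟩
  {4,7}:  v_{4} + v_{7} = v_{6} + v_{8}  ⇒ sig = ⟨2 | 1 1⟩
  {4,10}:  v_{4} + v_{10} = v_{3} + v_{6}  ⇒ sig = ⟨2 | 1 1⟩
  {7,9}:  v_{7} + v_{9} = v_{5} + v_{8}  ⇒ sig = ⟨2 | 1 1⟩
  {3,6,9}:  v_{3} + v_{6} + v_{9} = v_{4}  ⇒ sig = ⟨3 | 1⟩
  {5,8,10}:  v_{5} + v_{8} + v_{10} = v_{7}  ⇒ sig = ⟨3 | 1⟩
  {1,2,6,8}:  v_{1} + v_{2} + v_{6} + v_{8} = 0  ⇒ sig = ⟨4 | 0⟩
  {1,2,4,8}:  v_{1} + v_{2} + v_{4} + v_{8} = v_{3} + v_{9}  ⇒ sig = ⟨4 | 1 1⟩
  {1,2,6,7}:  v_{1} + v_{2} + v_{6} + v_{7} = v_{5} + v_{10}  ⇒ sig = ⟨4 | 1 1⟩

Sorted signature multiset PRS(X):
{ ⟨2 | 0⟩ ×2,  ⟨2 | 1 1⟩ ×5,  ⟨3 | 1⟩ ×2,  ⟨4 | 0⟩,  ⟨4 | 1 1⟩ ×2 }


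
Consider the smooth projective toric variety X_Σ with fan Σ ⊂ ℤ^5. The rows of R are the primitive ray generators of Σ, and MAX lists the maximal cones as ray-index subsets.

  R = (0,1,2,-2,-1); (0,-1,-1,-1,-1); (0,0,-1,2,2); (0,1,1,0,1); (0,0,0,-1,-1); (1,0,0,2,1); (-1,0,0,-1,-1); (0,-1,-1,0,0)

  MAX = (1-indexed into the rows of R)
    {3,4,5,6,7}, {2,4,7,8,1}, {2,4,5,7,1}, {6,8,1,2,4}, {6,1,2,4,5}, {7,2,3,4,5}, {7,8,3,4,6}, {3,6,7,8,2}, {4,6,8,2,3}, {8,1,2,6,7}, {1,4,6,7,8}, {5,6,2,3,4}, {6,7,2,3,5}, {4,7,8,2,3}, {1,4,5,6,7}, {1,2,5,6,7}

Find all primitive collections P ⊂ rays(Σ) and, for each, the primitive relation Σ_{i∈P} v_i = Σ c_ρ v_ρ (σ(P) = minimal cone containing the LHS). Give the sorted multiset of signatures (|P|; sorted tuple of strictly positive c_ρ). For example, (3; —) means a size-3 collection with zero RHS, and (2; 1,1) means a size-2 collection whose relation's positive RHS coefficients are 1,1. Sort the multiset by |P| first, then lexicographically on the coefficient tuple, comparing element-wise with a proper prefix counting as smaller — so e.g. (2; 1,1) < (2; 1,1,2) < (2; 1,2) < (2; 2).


3 collections generate NE(X_Σ); each relation:

  • {1,3}:  v_{1} + v_{3} = v_{4}  →  sig = (2; 1)
  • {5,8}:  v_{5} + v_{8} = v_{2}  →  sig = (2; 1)
  • {2,4,6,7}:  v_{2} + v_{4} + v_{6} + v_{7} = 0  →  sig = (4; —)

Signatures (|P|; sorted positive RHS coefficients), sorted:
{ (2; 1) ×2,  (4; —) }


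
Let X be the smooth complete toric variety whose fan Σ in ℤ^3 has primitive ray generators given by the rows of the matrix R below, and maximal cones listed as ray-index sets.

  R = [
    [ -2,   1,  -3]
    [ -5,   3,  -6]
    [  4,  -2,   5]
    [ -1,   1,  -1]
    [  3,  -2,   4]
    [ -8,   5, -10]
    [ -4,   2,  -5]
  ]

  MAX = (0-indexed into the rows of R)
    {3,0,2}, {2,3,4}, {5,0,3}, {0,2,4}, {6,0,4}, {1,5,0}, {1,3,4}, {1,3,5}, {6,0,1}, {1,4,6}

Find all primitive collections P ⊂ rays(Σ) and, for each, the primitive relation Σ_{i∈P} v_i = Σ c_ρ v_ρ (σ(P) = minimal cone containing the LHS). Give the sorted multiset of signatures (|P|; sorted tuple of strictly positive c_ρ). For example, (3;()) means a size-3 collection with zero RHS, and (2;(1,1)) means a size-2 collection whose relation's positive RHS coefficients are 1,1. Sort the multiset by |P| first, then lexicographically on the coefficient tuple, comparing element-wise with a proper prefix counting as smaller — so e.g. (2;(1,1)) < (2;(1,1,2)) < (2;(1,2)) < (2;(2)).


Σ has 9 primitive collections:

  P={2,6}:  v_{2} + v_{6} = 0  ⟹  sig = (2;())
  P={1,2}:  v_{1} + v_{2} = v_{3}  ⟹  sig = (2;(1))
  P={3,6}:  v_{3} + v_{6} = v_{1}  ⟹  sig = (2;(1))
  P={4,5}:  v_{4} + v_{5} = v_{1}  ⟹  sig = (2;(1))
  P={2,5}:  v_{2} + v_{5} = v_{0} + 2·v_{3}  ⟹  sig = (2;(1,2))
  P={5,6}:  v_{5} + v_{6} = v_{0} + 2·v_{1}  ⟹  sig = (2;(1,2))
  P={0,3,4}:  v_{0} + v_{3} + v_{4} = 0  ⟹  sig = (3;())
  P={0,1,3}:  v_{0} + v_{1} + v_{3} = v_{5}  ⟹  sig = (3;(1))
  P={0,1,4}:  v_{0} + v_{1} + v_{4} = v_{6}  ⟹  sig = (3;(1))

Hence PRS(X_Σ) =
{ (2;()),  (2;(1)) ×3,  (2;(1,2)) ×2,  (3;()),  (3;(1)) ×2 }


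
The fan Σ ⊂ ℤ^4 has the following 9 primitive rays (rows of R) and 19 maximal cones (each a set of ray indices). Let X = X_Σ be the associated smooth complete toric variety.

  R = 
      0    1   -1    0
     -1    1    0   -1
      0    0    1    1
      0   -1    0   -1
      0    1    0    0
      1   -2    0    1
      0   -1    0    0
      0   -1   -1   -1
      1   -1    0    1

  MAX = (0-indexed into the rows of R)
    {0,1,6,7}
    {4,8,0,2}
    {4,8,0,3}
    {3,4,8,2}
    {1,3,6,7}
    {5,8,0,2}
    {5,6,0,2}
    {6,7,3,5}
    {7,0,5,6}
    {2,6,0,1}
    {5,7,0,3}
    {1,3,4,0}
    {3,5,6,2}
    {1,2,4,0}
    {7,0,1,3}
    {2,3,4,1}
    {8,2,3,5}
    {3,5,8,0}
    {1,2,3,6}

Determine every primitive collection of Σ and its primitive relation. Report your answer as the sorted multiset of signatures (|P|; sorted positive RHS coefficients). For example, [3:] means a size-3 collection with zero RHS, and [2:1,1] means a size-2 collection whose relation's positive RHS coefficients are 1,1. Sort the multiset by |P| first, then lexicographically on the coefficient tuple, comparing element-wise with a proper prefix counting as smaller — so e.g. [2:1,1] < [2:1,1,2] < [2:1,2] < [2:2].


Σ has 10 primitive collections:

  P = {1,8}:  v_{1} + v_{8} = 0  →  sig = [2:]
  P = {4,6}:  v_{4} + v_{6} = 0  →  sig = [2:]
  P = {1,5}:  v_{1} + v_{5} = v_{6}  →  sig = [2:1]
  P = {2,7}:  v_{2} + v_{7} = v_{6}  →  sig = [2:1]
  P = {4,5}:  v_{4} + v_{5} = v_{8}  →  sig = [2:1]
  P = {6,8}:  v_{6} + v_{8} = v_{5}  →  sig = [2:1]
  P = {4,7}:  v_{4} + v_{7} = v_{0} + v_{3}  →  sig = [2:1,1]
  P = {7,8}:  v_{7} + v_{8} = v_{0} + v_{3} + v_{5}  →  sig = [2:1,1,1]
  P = {0,2,3}:  v_{0} + v_{2} + v_{3} = 0  →  sig = [3:]
  P = {0,3,6}:  v_{0} + v_{3} + v_{6} = v_{7}  →  sig = [3:1]

Signatures (|P|; sorted positive RHS coefficients), sorted:
{ [2:] ×2,  [2:1] ×4,  [2:1,1],  [2:1,1,1],  [3:],  [3:1] }


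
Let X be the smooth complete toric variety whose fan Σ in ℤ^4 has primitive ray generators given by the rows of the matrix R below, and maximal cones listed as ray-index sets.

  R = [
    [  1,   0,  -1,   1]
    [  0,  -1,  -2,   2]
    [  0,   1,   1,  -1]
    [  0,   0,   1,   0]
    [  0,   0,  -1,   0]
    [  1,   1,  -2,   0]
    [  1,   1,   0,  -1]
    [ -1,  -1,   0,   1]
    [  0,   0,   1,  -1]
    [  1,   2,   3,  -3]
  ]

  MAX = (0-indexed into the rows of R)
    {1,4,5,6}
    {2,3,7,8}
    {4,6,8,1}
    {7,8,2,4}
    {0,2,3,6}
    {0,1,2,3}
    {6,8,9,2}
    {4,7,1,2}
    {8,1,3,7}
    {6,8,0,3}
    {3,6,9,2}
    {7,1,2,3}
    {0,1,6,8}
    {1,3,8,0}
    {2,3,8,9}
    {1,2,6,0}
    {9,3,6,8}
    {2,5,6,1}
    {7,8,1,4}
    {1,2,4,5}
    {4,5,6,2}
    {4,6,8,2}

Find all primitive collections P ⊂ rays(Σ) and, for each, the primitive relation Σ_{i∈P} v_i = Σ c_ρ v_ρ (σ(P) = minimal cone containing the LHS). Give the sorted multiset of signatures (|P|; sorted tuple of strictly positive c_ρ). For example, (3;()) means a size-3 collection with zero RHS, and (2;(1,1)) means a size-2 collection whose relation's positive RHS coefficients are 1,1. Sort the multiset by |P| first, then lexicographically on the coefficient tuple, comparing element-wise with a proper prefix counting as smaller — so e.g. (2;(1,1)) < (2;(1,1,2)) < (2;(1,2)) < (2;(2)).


Minimal non-faces — 18 found among 10 rays, 22 max cones:

  • {3,4}:  v_{3} + v_{4} = 0 — sig = (2;())
  • {6,7}:  v_{6} + v_{7} = 0 — sig = (2;())
  • {0,4}:  v_{0} + v_{4} = v_{1} + v_{6} — sig = (2;(1,1))
  • {0,7}:  v_{0} + v_{7} = v_{1} + v_{3} — sig = (2;(1,1))
  • {1,9}:  v_{1} + v_{9} = v_{3} + v_{6} — sig = (2;(1,1))
  • {5,8}:  v_{5} + v_{8} = v_{4} + v_{6} — sig = (2;(1,1))
  • {3,5}:  v_{3} + v_{5} = v_{1} + v_{2} + v_{6} — sig = (2;(1,1,1))
  • {4,9}:  v_{4} + v_{9} = v_{2} + v_{6} + v_{8} — sig = (2;(1,1,1))
  • {5,7}:  v_{5} + v_{7} = v_{1} + v_{2} + v_{4} — sig = (2;(1,1,1))
  • {7,9}:  v_{7} + v_{9} = v_{2} + v_{3} + v_{8} — sig = (2;(1,1,1))
  • {5,9}:  v_{5} + v_{9} = v_{2} + 2·v_{6} — sig = (2;(1,2))
  • {0,5}:  v_{0} + v_{5} = 2·v_{1} + v_{2} + 2·v_{6} — sig = (2;(1,2,2))
  • {0,9}:  v_{0} + v_{9} = 2·v_{3} + 2·v_{6} — sig = (2;(2,2))
  • {1,2,8}:  v_{1} + v_{2} + v_{8} = 0 — sig = (3;())
  • {1,3,6}:  v_{1} + v_{3} + v_{6} = v_{0} — sig = (3;(1))
  • {0,2,8}:  v_{0} + v_{2} + v_{8} = v_{3} + v_{6} — sig = (3;(1,1))
  • {1,2,4,6}:  v_{1} + v_{2} + v_{4} + v_{6} = v_{5} — sig = (4;(1))
  • {2,3,6,8}:  v_{2} + v_{3} + v_{6} + v_{8} = v_{9} — sig = (4;(1))

so the primitive-relation signature multiset is
[(2;()), (2;()), (2;(1,1)), (2;(1,1)), (2;(1,1)), (2;(1,1)), (2;(1,1,1)), (2;(1,1,1)), (2;(1,1,1)), (2;(1,1,1)), (2;(1,2)), (2;(1,2,2)), (2;(2,2)), (3;()), (3;(1)), (3;(1,1)), (4;(1)), (4;(1))]


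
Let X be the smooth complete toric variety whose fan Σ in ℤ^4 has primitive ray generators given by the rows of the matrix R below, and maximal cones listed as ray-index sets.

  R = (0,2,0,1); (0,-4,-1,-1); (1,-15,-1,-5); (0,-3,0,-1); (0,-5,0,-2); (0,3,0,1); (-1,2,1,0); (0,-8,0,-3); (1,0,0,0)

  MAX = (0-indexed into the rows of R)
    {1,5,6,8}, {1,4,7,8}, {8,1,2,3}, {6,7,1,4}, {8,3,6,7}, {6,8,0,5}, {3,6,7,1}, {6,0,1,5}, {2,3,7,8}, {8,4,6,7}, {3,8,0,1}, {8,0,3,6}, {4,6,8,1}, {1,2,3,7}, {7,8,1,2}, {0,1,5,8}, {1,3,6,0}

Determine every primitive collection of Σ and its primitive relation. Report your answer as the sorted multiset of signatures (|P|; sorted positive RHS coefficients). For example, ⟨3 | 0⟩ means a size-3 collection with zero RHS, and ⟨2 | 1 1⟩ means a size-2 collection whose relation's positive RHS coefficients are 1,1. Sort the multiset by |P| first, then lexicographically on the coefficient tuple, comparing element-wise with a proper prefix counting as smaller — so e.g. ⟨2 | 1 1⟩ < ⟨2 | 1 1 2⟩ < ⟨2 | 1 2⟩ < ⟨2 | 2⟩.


|primitive collections| = 14. Relations:

  {3,5}:  v_{3} + v_{5} = 0  ⇒ sig = ⟨2 | 0⟩
  {0,4}:  v_{0} + v_{4} = v_{3}  ⇒ sig = ⟨2 | 1⟩
  {3,4}:  v_{3} + v_{4} = v_{7}  ⇒ sig = ⟨2 | 1⟩
  {5,7}:  v_{5} + v_{7} = v_{4}  ⇒ sig = ⟨2 | 1⟩
  {2,6}:  v_{2} + v_{6} = v_{4} + v_{7}  ⇒ sig = ⟨2 | 1 1⟩
  {2,5}:  v_{2} + v_{5} = v_{1} + v_{7} + v_{8}  ⇒ sig = ⟨2 | 1 1 1⟩
  {4,5}:  v_{4} + v_{5} = v_{1} + v_{6} + v_{8}  ⇒ sig = ⟨2 | 1 1 1⟩
  {2,4}:  v_{2} + v_{4} = v_{1} + 2·v_{7} + v_{8}  ⇒ sig = ⟨2 | 1 1 2⟩
  {0,2}:  v_{0} + v_{2} = v_{1} + 3·v_{3} + v_{8}  ⇒ sig = ⟨2 | 1 1 3⟩
  {0,7}:  v_{0} + v_{7} = 2·v_{3}  ⇒ sig = ⟨2 | 2⟩
  {0,1,6,8}:  v_{0} + v_{1} + v_{6} + v_{8} = 0  ⇒ sig = ⟨4 | 0⟩
  {1,3,6,8}:  v_{1} + v_{3} + v_{6} + v_{8} = v_{4}  ⇒ sig = ⟨4 | 1⟩
  {1,3,7,8}:  v_{1} + v_{3} + v_{7} + v_{8} = v_{2}  ⇒ sig = ⟨4 | 1⟩
  {1,6,7,8}:  v_{1} + v_{6} + v_{7} + v_{8} = 2·v_{4}  ⇒ sig = ⟨4 | 2⟩

Hence PRS(X_Σ) =
{ ⟨2 | 0⟩,  ⟨2 | 1⟩ ×3,  ⟨2 | 1 1⟩,  ⟨2 | 1 1 1⟩ ×2,  ⟨2 | 1 1 2⟩,  ⟨2 | 1 1 3⟩,  ⟨2 | 2⟩,  ⟨4 | 0⟩,  ⟨4 | 1⟩ ×2,  ⟨4 | 2⟩ }
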